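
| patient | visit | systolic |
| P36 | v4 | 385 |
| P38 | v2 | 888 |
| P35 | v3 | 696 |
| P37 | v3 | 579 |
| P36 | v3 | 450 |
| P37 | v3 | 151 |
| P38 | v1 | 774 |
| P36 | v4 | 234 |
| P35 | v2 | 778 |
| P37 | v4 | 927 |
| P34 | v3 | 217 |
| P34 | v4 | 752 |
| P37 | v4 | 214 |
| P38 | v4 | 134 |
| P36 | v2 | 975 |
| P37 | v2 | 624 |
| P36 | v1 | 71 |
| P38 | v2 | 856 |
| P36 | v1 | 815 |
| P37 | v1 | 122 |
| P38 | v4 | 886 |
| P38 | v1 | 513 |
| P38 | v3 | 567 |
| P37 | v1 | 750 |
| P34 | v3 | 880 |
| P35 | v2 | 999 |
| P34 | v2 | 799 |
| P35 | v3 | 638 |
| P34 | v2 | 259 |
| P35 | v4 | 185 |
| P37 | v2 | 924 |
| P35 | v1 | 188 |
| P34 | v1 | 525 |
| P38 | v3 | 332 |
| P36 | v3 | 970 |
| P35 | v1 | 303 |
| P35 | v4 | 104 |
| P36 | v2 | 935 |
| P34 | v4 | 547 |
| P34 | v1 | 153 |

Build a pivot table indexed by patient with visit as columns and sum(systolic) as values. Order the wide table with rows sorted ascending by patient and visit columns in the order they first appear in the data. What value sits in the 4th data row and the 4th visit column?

With rows sorted ascending by patient, row 4 is patient=P37. visit columns in first-appearance order: v4, v2, v3, v1; column 4 is v1.
Long rows with patient=P37, visit=v1: 122 + 750 = 872.

872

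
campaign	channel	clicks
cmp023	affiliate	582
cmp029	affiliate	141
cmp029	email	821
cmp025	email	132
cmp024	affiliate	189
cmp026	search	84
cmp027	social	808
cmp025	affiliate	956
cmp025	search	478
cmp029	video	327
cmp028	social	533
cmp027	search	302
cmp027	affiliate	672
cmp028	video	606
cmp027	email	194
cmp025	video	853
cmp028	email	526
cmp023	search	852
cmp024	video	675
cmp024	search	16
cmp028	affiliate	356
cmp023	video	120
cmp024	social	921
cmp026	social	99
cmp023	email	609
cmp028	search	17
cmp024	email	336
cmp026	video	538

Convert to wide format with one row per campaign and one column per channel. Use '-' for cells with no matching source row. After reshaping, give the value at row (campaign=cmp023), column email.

609

The long row with campaign=cmp023, channel=email has clicks=609.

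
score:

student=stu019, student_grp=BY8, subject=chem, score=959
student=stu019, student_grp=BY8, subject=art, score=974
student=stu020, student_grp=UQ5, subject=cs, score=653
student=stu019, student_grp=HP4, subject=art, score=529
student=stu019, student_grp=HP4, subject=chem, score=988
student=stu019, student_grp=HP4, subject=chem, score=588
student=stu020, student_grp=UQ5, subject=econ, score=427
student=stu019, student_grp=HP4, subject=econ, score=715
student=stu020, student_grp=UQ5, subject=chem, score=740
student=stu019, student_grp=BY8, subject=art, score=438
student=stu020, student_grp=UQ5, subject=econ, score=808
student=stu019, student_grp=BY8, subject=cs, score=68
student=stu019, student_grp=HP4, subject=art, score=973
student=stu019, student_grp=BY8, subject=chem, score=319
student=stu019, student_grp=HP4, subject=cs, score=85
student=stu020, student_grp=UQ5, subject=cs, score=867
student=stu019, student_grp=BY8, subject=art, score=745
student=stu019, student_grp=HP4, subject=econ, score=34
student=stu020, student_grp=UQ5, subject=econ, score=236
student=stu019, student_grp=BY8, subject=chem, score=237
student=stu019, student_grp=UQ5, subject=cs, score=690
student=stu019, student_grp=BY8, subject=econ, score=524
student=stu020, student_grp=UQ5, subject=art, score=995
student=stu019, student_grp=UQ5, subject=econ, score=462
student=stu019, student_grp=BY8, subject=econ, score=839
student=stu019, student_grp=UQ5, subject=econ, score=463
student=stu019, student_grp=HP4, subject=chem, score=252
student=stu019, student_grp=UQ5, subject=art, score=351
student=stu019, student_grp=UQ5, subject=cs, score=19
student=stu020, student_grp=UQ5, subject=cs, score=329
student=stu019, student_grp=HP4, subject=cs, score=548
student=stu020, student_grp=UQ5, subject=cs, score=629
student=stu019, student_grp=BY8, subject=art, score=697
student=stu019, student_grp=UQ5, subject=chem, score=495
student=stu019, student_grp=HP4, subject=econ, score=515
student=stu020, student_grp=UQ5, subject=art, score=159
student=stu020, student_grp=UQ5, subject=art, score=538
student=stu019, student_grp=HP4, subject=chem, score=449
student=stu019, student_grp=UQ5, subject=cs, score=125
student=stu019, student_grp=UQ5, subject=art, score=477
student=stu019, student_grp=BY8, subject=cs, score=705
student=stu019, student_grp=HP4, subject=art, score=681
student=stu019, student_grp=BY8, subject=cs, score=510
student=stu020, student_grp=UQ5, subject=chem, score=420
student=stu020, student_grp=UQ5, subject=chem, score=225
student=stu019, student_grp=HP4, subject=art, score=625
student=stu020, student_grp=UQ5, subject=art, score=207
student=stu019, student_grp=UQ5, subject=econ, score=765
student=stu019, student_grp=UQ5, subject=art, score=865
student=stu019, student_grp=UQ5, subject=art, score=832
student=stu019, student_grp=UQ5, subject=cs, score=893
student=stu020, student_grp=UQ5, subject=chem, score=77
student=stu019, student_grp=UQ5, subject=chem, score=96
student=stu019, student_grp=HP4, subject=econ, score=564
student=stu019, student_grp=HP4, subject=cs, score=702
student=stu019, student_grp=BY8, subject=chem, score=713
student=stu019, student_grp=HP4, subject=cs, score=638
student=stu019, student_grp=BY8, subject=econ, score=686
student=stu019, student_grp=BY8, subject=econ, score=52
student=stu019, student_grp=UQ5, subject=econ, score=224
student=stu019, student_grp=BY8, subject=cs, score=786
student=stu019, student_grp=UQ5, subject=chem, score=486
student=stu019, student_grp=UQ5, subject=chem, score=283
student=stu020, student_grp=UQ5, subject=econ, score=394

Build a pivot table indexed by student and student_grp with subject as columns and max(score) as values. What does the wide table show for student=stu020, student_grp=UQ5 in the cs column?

Rows with student=stu020, student_grp=UQ5 and subject=cs: score values are 653, 867, 329, 629.
max(653, 867, 329, 629) = 867.

867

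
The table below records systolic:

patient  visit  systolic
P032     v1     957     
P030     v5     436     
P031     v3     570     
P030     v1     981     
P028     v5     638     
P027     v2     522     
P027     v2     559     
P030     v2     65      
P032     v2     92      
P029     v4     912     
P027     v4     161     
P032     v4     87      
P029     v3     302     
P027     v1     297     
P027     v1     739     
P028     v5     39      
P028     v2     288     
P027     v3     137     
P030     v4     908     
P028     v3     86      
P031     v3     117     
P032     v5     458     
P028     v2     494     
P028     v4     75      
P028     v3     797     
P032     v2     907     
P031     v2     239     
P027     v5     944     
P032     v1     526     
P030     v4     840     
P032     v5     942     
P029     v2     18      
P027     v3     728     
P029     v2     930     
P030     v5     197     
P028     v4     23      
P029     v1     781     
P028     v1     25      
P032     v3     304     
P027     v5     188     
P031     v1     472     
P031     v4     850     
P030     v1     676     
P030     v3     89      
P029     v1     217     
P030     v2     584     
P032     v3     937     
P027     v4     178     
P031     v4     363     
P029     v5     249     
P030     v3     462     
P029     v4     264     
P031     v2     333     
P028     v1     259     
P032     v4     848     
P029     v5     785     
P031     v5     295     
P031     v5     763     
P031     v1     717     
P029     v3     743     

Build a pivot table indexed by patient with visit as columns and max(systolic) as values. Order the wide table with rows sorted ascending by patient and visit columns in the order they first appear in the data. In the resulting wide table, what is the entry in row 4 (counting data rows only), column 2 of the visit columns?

436

With rows sorted ascending by patient, row 4 is patient=P030. visit columns in first-appearance order: v1, v5, v3, v2, v4; column 2 is v5.
Long rows with patient=P030, visit=v5: max(436, 197) = 436.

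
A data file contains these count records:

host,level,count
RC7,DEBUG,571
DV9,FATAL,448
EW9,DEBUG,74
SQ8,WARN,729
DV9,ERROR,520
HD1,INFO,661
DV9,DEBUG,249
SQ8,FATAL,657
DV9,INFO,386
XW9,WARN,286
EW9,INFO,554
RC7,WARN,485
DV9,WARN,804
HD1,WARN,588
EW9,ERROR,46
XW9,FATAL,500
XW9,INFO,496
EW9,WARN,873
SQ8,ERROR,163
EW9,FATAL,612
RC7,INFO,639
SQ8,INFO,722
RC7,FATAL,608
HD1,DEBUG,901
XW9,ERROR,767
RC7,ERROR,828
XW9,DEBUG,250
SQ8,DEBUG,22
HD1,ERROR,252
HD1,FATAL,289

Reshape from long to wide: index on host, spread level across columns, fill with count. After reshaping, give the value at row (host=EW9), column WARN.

873

Wide layout: rows indexed by host, columns are the 5 distinct level values (DEBUG, FATAL, WARN, ERROR, INFO).
Cell (host=EW9, level=WARN) draws from the long row where host=EW9 and level=WARN, which has count=873.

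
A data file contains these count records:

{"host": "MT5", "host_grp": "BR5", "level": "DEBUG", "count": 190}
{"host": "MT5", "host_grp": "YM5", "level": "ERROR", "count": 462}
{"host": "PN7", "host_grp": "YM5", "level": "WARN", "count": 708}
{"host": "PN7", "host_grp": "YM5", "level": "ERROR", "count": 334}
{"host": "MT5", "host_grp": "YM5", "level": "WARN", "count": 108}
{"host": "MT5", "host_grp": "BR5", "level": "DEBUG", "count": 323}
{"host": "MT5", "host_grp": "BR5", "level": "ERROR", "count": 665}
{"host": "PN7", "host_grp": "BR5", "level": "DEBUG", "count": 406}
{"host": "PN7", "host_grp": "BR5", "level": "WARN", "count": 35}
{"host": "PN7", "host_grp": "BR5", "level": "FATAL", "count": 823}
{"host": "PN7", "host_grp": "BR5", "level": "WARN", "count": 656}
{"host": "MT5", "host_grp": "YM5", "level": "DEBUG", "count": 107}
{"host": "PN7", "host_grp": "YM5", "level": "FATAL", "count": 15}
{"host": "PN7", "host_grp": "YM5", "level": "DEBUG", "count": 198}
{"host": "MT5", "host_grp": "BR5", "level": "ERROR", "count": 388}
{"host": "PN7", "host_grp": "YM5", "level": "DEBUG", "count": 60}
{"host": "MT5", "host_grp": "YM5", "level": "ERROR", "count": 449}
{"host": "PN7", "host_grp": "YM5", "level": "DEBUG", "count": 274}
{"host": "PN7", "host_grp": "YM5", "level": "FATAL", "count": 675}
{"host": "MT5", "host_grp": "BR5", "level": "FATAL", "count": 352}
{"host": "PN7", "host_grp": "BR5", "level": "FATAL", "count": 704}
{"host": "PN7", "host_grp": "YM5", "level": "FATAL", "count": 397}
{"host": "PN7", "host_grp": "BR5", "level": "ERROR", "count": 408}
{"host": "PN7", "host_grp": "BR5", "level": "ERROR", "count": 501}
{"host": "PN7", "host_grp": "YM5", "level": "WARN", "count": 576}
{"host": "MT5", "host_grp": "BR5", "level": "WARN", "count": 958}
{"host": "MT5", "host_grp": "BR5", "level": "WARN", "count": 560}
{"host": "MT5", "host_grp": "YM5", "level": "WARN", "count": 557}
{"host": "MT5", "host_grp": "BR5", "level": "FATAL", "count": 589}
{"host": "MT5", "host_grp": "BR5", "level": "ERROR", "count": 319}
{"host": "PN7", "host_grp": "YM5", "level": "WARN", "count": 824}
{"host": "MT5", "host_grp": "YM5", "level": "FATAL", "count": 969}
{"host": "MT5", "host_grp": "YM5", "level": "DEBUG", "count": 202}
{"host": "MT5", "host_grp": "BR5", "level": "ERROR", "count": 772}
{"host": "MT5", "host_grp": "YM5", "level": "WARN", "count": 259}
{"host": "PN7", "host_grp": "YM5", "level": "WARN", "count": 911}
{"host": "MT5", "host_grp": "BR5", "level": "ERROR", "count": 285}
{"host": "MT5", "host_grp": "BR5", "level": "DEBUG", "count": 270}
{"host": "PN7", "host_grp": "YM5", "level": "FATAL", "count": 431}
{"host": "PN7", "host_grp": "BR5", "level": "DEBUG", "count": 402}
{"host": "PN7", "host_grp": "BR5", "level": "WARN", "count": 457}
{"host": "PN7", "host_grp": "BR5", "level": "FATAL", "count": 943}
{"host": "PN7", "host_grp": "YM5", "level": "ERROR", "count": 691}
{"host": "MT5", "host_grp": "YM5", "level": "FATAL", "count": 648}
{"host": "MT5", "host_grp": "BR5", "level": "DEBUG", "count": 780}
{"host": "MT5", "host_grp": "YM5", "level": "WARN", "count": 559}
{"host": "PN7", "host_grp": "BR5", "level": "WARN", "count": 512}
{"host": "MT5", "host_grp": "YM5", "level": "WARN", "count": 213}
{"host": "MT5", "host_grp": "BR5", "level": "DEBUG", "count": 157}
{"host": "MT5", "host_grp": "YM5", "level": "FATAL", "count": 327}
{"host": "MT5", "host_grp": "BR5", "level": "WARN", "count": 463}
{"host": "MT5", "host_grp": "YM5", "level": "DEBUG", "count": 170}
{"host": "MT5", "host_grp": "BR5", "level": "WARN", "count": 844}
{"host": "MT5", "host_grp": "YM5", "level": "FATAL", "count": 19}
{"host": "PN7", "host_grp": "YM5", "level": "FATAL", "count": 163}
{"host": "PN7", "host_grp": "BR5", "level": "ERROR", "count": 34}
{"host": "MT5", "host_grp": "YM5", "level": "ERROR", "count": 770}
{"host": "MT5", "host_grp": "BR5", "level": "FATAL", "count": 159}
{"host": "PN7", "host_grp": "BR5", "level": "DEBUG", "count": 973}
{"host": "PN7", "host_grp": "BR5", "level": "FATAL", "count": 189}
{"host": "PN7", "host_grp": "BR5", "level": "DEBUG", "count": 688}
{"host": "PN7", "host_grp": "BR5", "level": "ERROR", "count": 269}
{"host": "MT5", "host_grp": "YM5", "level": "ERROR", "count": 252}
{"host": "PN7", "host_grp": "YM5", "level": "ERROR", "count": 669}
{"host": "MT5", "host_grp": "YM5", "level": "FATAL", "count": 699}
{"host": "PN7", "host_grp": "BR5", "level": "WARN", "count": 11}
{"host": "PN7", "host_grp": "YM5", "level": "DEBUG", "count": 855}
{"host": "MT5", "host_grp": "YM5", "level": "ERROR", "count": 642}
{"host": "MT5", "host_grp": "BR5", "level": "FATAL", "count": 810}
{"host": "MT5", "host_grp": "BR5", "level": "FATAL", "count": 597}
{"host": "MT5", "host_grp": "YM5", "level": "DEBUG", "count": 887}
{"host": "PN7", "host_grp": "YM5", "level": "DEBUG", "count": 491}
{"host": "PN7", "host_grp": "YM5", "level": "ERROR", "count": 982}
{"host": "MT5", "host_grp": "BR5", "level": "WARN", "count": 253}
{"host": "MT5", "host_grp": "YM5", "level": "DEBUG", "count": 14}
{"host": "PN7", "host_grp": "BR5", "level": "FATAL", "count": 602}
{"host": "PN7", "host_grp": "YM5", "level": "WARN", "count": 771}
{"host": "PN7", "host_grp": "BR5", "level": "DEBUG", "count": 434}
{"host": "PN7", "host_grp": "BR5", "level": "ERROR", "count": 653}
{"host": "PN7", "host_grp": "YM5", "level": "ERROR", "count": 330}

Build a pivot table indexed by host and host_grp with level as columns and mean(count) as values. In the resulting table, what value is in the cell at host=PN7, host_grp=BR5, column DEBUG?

Rows with host=PN7, host_grp=BR5 and level=DEBUG: count values are 406, 402, 973, 688, 434.
(406 + 402 + 973 + 688 + 434) / 5 = 580.60.

580.60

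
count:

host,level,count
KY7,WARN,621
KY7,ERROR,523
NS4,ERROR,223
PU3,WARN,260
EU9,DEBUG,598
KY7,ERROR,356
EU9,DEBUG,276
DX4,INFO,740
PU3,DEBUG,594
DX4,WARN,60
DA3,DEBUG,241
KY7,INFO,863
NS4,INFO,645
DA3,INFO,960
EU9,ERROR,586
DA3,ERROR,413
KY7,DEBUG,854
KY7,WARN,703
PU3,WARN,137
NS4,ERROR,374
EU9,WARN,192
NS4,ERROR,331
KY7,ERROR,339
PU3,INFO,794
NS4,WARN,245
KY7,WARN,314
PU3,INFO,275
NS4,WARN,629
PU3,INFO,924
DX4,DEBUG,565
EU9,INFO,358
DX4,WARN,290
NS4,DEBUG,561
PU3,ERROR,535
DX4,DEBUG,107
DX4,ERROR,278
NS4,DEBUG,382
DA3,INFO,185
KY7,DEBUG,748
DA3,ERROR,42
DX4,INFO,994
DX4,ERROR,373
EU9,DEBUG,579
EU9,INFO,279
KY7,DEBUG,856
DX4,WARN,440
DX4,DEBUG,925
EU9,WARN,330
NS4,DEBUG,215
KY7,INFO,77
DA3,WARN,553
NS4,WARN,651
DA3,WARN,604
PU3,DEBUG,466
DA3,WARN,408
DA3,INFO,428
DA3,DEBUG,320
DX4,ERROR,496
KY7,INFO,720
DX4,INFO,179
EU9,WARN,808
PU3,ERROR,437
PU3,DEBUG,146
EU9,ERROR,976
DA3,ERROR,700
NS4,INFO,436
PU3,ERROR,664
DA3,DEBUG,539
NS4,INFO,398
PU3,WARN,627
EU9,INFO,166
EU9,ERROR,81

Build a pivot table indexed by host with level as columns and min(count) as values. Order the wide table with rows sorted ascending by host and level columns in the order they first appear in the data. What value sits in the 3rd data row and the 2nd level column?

With rows sorted ascending by host, row 3 is host=EU9. level columns in first-appearance order: WARN, ERROR, DEBUG, INFO; column 2 is ERROR.
Long rows with host=EU9, level=ERROR: min(586, 976, 81) = 81.

81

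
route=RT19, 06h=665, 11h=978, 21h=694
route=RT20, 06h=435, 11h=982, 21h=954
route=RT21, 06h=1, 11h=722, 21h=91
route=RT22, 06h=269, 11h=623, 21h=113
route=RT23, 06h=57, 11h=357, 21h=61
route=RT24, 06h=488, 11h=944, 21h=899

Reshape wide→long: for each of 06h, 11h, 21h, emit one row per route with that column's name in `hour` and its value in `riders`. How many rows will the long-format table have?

6 route values × 3 melted columns = 18 rows.

18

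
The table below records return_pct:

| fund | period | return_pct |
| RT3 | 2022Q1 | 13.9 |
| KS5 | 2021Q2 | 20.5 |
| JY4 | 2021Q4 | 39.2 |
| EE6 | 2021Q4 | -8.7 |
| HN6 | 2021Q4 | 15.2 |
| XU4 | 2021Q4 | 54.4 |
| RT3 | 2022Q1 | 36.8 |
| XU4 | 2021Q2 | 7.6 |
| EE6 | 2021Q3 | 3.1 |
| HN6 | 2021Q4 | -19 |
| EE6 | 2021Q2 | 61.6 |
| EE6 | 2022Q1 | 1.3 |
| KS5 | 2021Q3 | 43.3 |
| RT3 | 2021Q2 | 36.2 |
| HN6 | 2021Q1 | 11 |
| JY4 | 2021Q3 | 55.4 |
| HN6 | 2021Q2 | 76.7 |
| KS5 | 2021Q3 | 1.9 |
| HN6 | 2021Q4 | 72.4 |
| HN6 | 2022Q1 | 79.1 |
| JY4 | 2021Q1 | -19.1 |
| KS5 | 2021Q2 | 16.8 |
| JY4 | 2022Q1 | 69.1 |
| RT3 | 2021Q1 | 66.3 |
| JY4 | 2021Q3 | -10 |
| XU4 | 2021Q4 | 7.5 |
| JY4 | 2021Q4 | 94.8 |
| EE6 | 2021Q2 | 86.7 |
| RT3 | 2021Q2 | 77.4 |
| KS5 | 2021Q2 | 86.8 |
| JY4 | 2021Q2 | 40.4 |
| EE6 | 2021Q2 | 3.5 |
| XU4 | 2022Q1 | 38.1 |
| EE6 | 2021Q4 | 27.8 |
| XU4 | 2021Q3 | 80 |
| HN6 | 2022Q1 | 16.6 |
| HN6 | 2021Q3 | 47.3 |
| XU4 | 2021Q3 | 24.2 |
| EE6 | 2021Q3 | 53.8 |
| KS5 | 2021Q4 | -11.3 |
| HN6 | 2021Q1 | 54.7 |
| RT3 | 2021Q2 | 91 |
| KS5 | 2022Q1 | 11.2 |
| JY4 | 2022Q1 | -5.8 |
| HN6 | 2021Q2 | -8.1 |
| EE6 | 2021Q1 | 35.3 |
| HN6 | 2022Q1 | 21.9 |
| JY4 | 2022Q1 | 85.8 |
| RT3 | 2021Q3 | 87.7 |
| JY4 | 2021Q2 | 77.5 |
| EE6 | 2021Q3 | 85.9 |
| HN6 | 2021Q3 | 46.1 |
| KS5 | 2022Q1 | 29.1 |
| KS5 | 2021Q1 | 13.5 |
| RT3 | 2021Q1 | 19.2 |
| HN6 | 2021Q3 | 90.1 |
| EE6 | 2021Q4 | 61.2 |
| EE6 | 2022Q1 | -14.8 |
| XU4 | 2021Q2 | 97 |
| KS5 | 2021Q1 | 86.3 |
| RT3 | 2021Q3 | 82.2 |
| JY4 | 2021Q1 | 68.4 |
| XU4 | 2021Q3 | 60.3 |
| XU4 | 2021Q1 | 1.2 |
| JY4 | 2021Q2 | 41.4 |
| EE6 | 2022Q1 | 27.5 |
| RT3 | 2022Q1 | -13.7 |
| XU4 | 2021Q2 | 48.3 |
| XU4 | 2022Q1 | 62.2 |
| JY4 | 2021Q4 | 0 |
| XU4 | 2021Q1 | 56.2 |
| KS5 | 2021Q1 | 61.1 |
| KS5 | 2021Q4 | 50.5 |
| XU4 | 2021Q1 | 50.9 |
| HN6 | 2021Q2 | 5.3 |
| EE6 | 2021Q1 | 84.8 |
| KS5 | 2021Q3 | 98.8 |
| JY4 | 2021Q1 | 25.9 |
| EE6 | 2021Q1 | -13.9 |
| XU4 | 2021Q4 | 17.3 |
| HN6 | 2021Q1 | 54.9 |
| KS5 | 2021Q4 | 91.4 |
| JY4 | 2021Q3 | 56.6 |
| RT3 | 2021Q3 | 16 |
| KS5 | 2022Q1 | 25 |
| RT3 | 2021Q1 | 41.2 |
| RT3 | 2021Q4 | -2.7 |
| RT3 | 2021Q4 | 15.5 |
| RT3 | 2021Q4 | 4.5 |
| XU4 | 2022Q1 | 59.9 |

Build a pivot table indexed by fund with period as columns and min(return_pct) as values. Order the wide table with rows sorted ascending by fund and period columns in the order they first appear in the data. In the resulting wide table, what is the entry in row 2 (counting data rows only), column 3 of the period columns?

With rows sorted ascending by fund, row 2 is fund=HN6. period columns in first-appearance order: 2022Q1, 2021Q2, 2021Q4, 2021Q3, 2021Q1; column 3 is 2021Q4.
Long rows with fund=HN6, period=2021Q4: min(15.2, -19, 72.4) = -19.

-19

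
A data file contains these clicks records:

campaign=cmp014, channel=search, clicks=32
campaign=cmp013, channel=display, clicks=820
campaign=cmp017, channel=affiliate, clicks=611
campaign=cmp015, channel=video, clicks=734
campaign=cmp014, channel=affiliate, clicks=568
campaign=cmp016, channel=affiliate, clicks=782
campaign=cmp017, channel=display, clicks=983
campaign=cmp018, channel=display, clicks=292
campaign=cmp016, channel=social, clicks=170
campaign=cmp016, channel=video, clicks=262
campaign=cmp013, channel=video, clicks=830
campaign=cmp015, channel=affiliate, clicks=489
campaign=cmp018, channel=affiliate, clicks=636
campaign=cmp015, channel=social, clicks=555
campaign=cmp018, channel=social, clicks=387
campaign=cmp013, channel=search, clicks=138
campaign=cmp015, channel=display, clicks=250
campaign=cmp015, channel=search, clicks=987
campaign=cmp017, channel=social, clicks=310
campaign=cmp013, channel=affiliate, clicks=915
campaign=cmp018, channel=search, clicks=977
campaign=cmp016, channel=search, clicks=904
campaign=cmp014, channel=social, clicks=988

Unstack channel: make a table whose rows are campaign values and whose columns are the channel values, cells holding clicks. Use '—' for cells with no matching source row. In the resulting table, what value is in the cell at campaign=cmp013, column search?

138

The long row with campaign=cmp013, channel=search has clicks=138.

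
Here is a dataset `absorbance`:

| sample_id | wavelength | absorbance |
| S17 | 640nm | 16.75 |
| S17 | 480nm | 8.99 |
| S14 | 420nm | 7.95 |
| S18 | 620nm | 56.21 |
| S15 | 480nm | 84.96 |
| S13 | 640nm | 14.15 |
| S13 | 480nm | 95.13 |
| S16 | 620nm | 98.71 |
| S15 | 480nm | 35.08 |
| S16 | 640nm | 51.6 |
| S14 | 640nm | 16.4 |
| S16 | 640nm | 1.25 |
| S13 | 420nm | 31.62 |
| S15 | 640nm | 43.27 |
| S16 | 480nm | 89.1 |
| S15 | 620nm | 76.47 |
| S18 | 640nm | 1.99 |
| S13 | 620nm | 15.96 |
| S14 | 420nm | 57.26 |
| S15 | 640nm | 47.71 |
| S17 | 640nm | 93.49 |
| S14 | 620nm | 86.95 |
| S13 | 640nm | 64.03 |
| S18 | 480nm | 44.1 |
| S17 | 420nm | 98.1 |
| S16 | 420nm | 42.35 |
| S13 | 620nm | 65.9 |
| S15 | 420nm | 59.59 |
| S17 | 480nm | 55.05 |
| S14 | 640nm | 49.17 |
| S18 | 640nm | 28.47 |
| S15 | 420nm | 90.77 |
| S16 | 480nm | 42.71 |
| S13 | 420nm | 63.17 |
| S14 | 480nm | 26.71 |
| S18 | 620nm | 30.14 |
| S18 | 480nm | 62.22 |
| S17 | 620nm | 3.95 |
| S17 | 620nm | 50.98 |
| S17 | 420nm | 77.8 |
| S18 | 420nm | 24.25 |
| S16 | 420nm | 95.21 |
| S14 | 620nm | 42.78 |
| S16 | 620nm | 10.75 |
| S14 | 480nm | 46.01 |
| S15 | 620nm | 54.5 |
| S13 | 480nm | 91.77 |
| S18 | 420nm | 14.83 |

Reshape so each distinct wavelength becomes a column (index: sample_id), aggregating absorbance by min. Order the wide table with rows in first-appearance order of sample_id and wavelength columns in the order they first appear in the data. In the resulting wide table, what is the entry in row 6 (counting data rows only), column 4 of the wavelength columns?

With rows in first-appearance order of sample_id, row 6 is sample_id=S16. wavelength columns in first-appearance order: 640nm, 480nm, 420nm, 620nm; column 4 is 620nm.
Long rows with sample_id=S16, wavelength=620nm: min(98.71, 10.75) = 10.75.

10.75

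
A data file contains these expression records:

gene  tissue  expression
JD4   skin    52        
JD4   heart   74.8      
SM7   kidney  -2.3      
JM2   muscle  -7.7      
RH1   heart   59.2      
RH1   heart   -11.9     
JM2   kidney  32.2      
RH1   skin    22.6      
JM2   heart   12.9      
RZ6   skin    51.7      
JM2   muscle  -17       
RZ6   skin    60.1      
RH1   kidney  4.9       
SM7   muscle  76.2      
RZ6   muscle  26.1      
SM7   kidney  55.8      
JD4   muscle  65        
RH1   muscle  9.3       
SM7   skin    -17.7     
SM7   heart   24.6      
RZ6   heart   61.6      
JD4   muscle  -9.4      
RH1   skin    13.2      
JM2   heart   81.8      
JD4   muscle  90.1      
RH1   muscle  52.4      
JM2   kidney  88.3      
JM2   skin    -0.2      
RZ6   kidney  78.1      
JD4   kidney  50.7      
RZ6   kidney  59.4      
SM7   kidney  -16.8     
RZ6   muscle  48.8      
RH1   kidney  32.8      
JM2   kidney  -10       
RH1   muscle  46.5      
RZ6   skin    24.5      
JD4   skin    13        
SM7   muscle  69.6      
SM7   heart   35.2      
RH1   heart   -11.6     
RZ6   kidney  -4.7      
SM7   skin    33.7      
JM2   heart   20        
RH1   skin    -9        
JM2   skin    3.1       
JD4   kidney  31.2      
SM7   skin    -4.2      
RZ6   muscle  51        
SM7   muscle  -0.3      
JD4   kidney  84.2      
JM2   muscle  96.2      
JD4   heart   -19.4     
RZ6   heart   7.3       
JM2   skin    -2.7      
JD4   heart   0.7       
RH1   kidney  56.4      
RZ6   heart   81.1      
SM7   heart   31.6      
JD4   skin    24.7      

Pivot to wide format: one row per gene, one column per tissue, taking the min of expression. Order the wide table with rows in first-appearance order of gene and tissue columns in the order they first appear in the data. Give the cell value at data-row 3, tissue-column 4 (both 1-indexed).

With rows in first-appearance order of gene, row 3 is gene=JM2. tissue columns in first-appearance order: skin, heart, kidney, muscle; column 4 is muscle.
Long rows with gene=JM2, tissue=muscle: min(-7.7, -17, 96.2) = -17.

-17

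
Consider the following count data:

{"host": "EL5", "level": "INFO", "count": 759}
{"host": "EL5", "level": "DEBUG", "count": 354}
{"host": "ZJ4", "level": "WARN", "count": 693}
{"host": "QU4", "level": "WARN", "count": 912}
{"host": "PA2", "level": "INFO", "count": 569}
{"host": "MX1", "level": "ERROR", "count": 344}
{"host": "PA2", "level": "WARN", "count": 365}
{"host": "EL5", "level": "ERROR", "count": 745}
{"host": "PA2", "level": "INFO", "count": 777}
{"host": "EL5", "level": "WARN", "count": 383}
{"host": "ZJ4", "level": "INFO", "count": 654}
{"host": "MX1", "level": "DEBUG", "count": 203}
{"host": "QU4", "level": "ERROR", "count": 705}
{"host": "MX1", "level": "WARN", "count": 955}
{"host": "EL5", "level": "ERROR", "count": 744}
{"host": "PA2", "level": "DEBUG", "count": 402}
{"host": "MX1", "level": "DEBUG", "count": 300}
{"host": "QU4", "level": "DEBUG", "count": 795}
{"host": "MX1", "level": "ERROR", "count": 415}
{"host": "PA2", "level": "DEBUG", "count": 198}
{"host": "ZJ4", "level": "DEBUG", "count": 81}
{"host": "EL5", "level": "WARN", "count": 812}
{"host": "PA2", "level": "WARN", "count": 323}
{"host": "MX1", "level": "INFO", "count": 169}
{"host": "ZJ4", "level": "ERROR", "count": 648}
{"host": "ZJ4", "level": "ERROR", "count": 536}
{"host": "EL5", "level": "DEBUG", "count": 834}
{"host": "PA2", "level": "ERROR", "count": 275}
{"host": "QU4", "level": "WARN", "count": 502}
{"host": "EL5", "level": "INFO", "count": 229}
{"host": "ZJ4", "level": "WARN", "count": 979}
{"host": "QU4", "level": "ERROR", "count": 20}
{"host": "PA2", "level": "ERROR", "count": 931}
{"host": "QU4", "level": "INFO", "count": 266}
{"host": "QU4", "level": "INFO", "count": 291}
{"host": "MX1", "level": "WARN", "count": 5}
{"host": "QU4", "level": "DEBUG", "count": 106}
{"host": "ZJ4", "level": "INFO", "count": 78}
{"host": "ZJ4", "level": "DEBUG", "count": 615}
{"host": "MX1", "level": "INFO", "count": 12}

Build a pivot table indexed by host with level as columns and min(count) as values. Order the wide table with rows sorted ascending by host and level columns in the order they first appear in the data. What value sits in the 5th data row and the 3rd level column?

693

With rows sorted ascending by host, row 5 is host=ZJ4. level columns in first-appearance order: INFO, DEBUG, WARN, ERROR; column 3 is WARN.
Long rows with host=ZJ4, level=WARN: min(693, 979) = 693.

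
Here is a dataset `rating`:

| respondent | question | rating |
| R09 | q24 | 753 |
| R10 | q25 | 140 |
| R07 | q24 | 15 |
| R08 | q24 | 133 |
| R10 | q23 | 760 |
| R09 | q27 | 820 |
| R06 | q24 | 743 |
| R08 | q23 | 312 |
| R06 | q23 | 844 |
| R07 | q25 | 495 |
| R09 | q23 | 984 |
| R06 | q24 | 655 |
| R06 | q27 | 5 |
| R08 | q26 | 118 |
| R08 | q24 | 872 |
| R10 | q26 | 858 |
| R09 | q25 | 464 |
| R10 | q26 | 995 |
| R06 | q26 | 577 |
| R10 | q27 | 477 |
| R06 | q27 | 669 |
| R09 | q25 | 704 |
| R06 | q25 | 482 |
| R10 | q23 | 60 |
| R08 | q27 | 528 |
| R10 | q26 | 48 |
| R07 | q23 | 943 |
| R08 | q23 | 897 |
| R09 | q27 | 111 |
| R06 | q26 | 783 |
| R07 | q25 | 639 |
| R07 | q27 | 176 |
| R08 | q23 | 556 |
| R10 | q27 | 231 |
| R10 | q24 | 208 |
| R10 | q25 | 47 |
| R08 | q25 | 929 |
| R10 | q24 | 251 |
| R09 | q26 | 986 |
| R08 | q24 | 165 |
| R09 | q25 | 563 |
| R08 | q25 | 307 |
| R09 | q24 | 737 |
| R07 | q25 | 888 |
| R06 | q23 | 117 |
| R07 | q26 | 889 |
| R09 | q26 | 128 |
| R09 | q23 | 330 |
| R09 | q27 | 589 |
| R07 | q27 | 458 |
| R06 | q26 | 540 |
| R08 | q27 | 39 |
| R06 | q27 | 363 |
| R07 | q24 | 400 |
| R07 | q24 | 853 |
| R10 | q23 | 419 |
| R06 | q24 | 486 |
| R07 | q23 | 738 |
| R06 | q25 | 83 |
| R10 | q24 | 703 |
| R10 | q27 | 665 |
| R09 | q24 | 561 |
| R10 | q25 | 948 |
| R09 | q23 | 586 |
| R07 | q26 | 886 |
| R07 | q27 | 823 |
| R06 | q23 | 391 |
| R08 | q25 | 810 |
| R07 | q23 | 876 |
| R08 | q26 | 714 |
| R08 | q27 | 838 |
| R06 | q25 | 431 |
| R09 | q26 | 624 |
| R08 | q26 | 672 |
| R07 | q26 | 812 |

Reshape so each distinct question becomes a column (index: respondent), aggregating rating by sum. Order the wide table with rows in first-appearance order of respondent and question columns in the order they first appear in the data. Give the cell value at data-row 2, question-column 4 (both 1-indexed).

1373

With rows in first-appearance order of respondent, row 2 is respondent=R10. question columns in first-appearance order: q24, q25, q23, q27, q26; column 4 is q27.
Long rows with respondent=R10, question=q27: 477 + 231 + 665 = 1373.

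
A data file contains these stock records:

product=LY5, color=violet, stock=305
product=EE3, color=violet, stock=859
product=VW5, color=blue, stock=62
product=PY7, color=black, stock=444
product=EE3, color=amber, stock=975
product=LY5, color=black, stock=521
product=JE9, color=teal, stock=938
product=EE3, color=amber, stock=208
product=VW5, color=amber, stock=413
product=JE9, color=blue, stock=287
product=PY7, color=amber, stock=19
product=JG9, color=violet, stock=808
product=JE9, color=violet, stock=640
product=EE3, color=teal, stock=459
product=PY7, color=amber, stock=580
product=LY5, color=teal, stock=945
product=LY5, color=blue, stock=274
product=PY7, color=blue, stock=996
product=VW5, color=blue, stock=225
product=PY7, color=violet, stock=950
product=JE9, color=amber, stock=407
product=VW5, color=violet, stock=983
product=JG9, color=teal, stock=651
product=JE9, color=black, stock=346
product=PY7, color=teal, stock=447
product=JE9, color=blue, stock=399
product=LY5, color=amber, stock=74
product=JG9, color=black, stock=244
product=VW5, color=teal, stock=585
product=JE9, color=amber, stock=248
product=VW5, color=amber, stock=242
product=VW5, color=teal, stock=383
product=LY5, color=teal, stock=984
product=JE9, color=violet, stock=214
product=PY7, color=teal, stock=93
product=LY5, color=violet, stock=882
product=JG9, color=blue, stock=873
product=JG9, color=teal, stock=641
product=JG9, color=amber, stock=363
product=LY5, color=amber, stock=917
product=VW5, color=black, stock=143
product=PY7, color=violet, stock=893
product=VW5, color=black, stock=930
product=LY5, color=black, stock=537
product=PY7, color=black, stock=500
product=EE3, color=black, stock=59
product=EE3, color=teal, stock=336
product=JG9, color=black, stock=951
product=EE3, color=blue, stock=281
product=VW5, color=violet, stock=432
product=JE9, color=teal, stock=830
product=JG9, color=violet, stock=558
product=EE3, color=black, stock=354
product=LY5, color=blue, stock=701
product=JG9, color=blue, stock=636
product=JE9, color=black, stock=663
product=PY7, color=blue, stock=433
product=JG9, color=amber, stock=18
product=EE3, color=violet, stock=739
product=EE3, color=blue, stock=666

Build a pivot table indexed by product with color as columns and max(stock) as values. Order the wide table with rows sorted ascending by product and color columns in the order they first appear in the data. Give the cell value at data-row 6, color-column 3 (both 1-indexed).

With rows sorted ascending by product, row 6 is product=VW5. color columns in first-appearance order: violet, blue, black, amber, teal; column 3 is black.
Long rows with product=VW5, color=black: max(143, 930) = 930.

930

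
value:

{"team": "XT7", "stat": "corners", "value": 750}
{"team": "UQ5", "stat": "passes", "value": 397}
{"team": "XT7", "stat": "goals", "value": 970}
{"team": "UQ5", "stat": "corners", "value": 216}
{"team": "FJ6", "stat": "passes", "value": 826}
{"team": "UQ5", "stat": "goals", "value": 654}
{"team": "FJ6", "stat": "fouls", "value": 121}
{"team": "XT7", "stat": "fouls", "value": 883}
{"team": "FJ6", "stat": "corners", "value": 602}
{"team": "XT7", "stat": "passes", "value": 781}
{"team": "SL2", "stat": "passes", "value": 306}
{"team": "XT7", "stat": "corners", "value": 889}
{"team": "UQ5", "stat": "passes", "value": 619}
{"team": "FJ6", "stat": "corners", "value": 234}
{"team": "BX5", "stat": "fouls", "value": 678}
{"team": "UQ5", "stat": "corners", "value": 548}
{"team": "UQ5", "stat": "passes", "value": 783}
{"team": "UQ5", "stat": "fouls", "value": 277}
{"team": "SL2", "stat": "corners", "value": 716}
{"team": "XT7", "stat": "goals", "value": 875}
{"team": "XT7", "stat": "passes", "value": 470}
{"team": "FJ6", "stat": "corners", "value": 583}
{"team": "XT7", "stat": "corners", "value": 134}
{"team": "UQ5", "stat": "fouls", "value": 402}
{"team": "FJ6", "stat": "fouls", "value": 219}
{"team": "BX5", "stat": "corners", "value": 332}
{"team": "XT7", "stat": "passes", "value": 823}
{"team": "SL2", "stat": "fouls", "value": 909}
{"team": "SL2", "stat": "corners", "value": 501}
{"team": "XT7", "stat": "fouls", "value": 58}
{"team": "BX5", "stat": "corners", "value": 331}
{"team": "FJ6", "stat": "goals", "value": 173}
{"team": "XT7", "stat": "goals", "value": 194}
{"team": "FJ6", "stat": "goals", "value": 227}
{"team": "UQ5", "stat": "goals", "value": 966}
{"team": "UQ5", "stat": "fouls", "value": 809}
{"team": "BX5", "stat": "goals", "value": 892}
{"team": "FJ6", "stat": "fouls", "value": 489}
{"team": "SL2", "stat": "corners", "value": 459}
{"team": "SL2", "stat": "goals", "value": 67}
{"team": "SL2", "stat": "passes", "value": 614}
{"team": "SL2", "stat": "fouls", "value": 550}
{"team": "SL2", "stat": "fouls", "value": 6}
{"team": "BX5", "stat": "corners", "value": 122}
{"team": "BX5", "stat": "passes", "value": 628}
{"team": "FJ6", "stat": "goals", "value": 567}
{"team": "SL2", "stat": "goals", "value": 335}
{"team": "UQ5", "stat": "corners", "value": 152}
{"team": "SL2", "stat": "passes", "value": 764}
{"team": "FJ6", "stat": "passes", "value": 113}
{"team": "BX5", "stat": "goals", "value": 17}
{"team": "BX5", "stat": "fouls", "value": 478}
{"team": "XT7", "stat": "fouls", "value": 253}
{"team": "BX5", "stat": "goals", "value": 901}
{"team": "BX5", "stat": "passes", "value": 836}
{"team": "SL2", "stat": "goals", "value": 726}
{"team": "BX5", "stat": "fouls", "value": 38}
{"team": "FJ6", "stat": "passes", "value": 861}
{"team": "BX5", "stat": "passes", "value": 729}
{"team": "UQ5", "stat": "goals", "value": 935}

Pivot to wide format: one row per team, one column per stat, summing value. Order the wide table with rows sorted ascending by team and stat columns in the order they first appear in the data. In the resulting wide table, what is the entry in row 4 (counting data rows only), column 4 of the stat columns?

With rows sorted ascending by team, row 4 is team=UQ5. stat columns in first-appearance order: corners, passes, goals, fouls; column 4 is fouls.
Long rows with team=UQ5, stat=fouls: 277 + 402 + 809 = 1488.

1488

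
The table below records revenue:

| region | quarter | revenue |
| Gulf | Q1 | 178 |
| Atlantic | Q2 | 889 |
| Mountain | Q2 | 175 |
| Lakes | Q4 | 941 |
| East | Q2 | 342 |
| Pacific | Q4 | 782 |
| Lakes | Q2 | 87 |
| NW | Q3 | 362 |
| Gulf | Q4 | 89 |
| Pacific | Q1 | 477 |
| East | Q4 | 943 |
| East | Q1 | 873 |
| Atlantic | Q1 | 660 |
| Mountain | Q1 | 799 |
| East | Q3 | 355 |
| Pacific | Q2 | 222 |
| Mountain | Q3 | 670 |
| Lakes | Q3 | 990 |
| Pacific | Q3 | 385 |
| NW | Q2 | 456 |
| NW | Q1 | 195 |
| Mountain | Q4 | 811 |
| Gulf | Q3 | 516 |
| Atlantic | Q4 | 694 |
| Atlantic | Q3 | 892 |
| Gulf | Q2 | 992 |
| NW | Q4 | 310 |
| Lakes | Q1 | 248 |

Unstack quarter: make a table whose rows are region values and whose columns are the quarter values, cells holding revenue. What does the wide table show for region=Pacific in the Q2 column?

Wide layout: rows indexed by region, columns are the 4 distinct quarter values (Q1, Q2, Q4, Q3).
Cell (region=Pacific, quarter=Q2) draws from the long row where region=Pacific and quarter=Q2, which has revenue=222.

222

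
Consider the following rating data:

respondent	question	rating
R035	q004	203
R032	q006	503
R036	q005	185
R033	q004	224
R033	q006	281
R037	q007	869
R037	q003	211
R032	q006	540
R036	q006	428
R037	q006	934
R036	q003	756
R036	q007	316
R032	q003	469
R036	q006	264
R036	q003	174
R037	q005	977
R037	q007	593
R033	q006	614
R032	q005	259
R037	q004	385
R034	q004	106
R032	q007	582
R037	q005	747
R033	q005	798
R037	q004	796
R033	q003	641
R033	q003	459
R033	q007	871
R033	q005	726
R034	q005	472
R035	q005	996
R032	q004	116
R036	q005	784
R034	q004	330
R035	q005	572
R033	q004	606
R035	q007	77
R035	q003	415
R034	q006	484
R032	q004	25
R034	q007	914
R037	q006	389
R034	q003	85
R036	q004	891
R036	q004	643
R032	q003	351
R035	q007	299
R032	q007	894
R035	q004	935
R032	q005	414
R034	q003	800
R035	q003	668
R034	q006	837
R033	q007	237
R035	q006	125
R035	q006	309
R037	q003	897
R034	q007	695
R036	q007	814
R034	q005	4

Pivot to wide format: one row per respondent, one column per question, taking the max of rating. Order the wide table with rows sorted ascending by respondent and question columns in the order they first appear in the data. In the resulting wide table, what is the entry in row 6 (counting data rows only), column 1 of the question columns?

796

With rows sorted ascending by respondent, row 6 is respondent=R037. question columns in first-appearance order: q004, q006, q005, q007, q003; column 1 is q004.
Long rows with respondent=R037, question=q004: max(385, 796) = 796.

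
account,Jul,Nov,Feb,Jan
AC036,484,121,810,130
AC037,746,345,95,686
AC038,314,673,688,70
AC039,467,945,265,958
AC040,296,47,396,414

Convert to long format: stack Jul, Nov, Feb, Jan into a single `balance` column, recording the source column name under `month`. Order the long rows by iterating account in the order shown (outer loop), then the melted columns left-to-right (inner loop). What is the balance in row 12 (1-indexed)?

20 rows total (5 × 4). Row 12: index ⌊(12-1)/4⌋ = 2 into account → AC038; (12-1) mod 4 = 3 into the melted columns → Jan.
So row 12 is (AC038, Jan, 70); balance = 70.

70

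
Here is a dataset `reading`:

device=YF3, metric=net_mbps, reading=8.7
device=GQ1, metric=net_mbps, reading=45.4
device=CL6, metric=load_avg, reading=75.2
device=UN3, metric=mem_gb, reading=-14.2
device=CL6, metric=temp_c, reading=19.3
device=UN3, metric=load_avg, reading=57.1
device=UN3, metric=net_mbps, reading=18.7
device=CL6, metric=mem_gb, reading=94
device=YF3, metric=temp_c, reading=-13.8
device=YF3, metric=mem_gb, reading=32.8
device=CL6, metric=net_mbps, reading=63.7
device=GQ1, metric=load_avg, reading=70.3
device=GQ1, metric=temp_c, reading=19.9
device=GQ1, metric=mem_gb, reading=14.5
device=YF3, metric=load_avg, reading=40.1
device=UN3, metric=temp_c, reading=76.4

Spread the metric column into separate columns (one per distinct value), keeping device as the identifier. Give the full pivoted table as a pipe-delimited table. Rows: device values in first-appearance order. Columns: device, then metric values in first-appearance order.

Columns: device plus the 4 distinct metric values (net_mbps, load_avg, mem_gb, temp_c).
For example, row YF3 column net_mbps takes reading=8.7 from the long row (YF3, net_mbps).

| device | net_mbps | load_avg | mem_gb | temp_c |
| YF3 | 8.7 | 40.1 | 32.8 | -13.8 |
| GQ1 | 45.4 | 70.3 | 14.5 | 19.9 |
| CL6 | 63.7 | 75.2 | 94 | 19.3 |
| UN3 | 18.7 | 57.1 | -14.2 | 76.4 |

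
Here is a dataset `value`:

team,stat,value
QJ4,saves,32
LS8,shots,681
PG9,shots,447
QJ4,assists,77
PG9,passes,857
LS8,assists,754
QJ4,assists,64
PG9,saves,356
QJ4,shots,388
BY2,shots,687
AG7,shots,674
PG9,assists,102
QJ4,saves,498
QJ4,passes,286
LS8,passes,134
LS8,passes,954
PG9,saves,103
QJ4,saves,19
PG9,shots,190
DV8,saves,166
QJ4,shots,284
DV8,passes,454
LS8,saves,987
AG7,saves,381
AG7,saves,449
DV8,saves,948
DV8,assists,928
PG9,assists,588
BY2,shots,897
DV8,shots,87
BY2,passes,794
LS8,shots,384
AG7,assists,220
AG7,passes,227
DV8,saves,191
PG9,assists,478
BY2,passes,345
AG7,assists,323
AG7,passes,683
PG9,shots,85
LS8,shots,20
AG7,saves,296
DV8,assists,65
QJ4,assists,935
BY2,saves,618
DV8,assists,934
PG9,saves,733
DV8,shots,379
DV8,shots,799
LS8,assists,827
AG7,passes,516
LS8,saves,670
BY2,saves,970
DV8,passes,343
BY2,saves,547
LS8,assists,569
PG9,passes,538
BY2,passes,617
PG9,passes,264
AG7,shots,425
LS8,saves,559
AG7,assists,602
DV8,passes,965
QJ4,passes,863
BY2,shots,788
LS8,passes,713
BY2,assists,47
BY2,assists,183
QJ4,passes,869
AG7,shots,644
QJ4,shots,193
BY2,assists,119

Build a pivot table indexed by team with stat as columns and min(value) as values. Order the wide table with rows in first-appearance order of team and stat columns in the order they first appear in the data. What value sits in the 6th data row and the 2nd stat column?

87

With rows in first-appearance order of team, row 6 is team=DV8. stat columns in first-appearance order: saves, shots, assists, passes; column 2 is shots.
Long rows with team=DV8, stat=shots: min(87, 379, 799) = 87.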